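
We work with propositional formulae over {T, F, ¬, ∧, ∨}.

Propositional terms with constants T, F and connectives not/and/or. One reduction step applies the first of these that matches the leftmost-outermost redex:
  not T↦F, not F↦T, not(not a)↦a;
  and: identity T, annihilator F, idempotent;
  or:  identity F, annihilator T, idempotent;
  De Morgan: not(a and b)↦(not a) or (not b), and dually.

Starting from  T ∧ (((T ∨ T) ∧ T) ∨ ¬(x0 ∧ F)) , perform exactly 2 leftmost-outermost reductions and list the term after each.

  start: T ∧ (((T ∨ T) ∧ T) ∨ ¬(x0 ∧ F))
  →1  ((T ∨ T) ∧ T) ∨ ¬(x0 ∧ F)
  →2  (T ∨ T) ∨ ¬(x0 ∧ F)

Answer: after 2 steps: (T ∨ T) ∨ ¬(x0 ∧ F)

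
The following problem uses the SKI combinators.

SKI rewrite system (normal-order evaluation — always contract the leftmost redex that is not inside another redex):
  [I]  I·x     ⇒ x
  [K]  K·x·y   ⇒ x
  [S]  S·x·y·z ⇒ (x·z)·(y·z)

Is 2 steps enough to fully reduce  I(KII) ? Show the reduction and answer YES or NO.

  start: I(KII)
  [1] KII
  [2] I

Answer: YES — reaches normal form I in 2 ≤ 2 steps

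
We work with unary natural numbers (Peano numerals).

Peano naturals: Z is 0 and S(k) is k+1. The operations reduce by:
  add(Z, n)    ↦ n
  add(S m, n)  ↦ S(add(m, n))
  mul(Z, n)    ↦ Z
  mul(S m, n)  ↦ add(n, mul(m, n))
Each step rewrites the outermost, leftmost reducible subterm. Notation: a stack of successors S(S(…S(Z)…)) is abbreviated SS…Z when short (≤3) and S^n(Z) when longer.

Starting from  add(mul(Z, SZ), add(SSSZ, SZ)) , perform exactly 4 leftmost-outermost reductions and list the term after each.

  start: add(mul(Z, SZ), add(SSSZ, SZ))
  [1] add(Z, add(SSSZ, SZ))
  [2] add(SSSZ, SZ)
  [3] S(add(SSZ, SZ))
  [4] S(S(add(SZ, SZ)))

Answer: after 4 steps: S(S(add(SZ, SZ)))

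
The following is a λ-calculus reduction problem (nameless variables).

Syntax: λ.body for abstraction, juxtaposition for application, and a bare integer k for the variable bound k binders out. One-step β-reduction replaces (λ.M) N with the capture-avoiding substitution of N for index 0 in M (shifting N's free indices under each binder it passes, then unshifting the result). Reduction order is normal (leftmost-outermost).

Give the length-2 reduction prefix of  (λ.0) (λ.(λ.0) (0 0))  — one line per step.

  start: (λ.0) (λ.(λ.0) (0 0))
  →1  λ.(λ.0) (0 0)
  →2  λ.0 0

Answer: after 2 steps: λ.0 0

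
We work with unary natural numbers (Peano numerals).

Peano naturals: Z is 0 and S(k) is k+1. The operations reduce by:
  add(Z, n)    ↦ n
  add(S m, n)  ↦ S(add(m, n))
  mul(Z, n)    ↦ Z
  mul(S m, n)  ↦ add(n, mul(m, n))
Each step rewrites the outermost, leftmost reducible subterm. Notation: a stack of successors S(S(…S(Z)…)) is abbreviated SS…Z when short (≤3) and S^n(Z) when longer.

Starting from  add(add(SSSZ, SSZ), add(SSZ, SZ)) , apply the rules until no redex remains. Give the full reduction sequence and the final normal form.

  start: add(add(SSSZ, SSZ), add(SSZ, SZ))
  step 1: add(S(add(SSZ, SSZ)), add(SSZ, SZ))
  step 2: S(add(add(SSZ, SSZ), add(SSZ, SZ)))
  step 3: S(add(S(add(SZ, SSZ)), add(SSZ, SZ)))
  step 4: S(S(add(add(SZ, SSZ), add(SSZ, SZ))))
  step 5: S(S(add(S(add(Z, SSZ)), add(SSZ, SZ))))
  step 6: S(S(S(add(add(Z, SSZ), add(SSZ, SZ)))))
  step 7: S(S(S(add(SSZ, add(SSZ, SZ)))))
  step 8: S(S(S(S(add(SZ, add(SSZ, SZ))))))
  step 9: S(S(S(S(S(add(Z, add(SSZ, SZ)))))))
  step 10: S(S(S(S(S(add(SSZ, SZ))))))
  step 11: S(S(S(S(S(S(add(SZ, SZ)))))))
  step 12: S(S(S(S(S(S(S(add(Z, SZ))))))))
  step 13: S^8(Z)

Answer: normal form = S^8(Z)  (in 13 steps)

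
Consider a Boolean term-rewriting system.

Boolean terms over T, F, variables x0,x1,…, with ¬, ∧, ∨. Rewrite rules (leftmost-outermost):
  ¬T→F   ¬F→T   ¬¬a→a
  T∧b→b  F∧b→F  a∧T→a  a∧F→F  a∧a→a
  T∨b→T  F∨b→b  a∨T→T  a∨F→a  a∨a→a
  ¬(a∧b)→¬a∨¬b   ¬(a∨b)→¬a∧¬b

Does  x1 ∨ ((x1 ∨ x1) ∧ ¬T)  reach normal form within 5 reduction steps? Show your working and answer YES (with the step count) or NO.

  start: x1 ∨ ((x1 ∨ x1) ∧ ¬T)
  →1  x1 ∨ (x1 ∧ ¬T)
  →2  x1 ∨ (x1 ∧ F)
  →3  x1 ∨ F
  →4  x1

Answer: YES — reaches normal form x1 in 4 ≤ 5 steps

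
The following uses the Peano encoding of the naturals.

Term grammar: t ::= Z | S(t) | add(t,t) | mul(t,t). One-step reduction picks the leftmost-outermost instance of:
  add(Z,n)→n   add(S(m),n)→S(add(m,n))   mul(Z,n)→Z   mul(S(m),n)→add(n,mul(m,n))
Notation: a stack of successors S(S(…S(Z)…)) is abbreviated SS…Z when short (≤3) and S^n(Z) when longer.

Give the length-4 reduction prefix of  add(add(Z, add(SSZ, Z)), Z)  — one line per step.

  start: add(add(Z, add(SSZ, Z)), Z)
  step 1: add(add(SSZ, Z), Z)
  step 2: add(S(add(SZ, Z)), Z)
  step 3: S(add(add(SZ, Z), Z))
  step 4: S(add(S(add(Z, Z)), Z))

Answer: after 4 steps: S(add(S(add(Z, Z)), Z))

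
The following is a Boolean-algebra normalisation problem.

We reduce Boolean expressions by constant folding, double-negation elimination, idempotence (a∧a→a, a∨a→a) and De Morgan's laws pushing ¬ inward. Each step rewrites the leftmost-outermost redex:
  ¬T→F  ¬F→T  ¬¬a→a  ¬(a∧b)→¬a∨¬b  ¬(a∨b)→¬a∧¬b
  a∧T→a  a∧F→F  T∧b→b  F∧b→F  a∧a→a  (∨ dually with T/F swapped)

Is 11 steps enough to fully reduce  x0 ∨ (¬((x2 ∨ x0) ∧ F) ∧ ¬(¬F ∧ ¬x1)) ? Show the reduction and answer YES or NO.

  start: x0 ∨ (¬((x2 ∨ x0) ∧ F) ∧ ¬(¬F ∧ ¬x1))
  [1] x0 ∨ ((¬(x2 ∨ x0) ∨ ¬F) ∧ ¬(¬F ∧ ¬x1))
  [2] x0 ∨ (((¬x2 ∧ ¬x0) ∨ ¬F) ∧ ¬(¬F ∧ ¬x1))
  [3] x0 ∨ (((¬x2 ∧ ¬x0) ∨ T) ∧ ¬(¬F ∧ ¬x1))
  [4] x0 ∨ (T ∧ ¬(¬F ∧ ¬x1))
  [5] x0 ∨ ¬(¬F ∧ ¬x1)
  [6] x0 ∨ (¬¬F ∨ ¬¬x1)
  [7] x0 ∨ (F ∨ ¬¬x1)
  [8] x0 ∨ ¬¬x1
  [9] x0 ∨ x1

Answer: YES — reaches normal form x0 ∨ x1 in 9 ≤ 11 steps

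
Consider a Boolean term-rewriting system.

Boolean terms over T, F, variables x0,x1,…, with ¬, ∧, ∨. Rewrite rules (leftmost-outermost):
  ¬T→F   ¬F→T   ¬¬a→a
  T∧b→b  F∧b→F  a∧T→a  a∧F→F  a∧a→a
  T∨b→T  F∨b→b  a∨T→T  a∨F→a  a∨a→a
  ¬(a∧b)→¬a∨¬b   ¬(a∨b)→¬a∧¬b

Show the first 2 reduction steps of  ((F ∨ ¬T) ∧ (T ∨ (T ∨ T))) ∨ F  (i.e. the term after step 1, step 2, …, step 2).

Answer: after 2 steps: ¬T ∧ (T ∨ (T ∨ T))

Working:
  start: ((F ∨ ¬T) ∧ (T ∨ (T ∨ T))) ∨ F
  step 1: (F ∨ ¬T) ∧ (T ∨ (T ∨ T))
  step 2: ¬T ∧ (T ∨ (T ∨ T))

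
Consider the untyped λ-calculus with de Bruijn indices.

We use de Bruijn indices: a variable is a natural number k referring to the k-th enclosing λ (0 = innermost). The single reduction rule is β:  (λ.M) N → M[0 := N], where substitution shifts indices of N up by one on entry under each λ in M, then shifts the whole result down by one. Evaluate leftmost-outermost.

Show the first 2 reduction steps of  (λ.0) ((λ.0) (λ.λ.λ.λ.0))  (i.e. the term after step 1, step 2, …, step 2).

Answer: after 2 steps: λ.λ.λ.λ.0

Reduction:
  start: (λ.0) ((λ.0) (λ.λ.λ.λ.0))
  step 1: (λ.0) (λ.λ.λ.λ.0)
  step 2: λ.λ.λ.λ.0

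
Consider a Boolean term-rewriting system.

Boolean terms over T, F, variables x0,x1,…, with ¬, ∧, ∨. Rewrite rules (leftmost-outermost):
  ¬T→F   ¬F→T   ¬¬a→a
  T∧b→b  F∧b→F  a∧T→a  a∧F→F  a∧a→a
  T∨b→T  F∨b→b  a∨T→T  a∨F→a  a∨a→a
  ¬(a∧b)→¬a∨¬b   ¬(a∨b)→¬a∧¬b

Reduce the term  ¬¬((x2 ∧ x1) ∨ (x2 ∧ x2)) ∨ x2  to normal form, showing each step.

  start: ¬¬((x2 ∧ x1) ∨ (x2 ∧ x2)) ∨ x2
  →1  ((x2 ∧ x1) ∨ (x2 ∧ x2)) ∨ x2
  →2  ((x2 ∧ x1) ∨ x2) ∨ x2

Answer: normal form = ((x2 ∧ x1) ∨ x2) ∨ x2  (in 2 steps)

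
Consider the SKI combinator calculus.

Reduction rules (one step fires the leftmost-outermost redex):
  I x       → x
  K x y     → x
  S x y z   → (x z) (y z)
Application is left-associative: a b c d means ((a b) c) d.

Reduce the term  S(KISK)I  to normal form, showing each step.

Answer: normal form = SKI  (in 2 steps)

Reduction:
  start: S(KISK)I
  step 1: S(IK)I
  step 2: SKI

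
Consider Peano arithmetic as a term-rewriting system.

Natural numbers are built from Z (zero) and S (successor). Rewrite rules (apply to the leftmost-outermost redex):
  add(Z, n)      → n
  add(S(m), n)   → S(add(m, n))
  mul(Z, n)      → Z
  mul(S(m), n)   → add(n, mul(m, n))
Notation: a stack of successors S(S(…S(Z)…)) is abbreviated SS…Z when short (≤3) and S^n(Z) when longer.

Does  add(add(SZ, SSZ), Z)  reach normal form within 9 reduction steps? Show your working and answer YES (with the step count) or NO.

  start: add(add(SZ, SSZ), Z)
  →1  add(S(add(Z, SSZ)), Z)
  →2  S(add(add(Z, SSZ), Z))
  →3  S(add(SSZ, Z))
  →4  S(S(add(SZ, Z)))
  →5  S(S(S(add(Z, Z))))
  →6  SSSZ

Answer: YES — reaches normal form SSSZ in 6 ≤ 9 steps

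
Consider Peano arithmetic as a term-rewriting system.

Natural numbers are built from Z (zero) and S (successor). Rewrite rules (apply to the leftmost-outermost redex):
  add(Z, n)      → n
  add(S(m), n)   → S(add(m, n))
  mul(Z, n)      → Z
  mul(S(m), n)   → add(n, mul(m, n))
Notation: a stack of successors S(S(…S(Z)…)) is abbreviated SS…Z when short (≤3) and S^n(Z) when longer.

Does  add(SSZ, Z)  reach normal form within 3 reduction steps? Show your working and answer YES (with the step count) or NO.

  start: add(SSZ, Z)
  step 1: S(add(SZ, Z))
  step 2: S(S(add(Z, Z)))
  step 3: SSZ

Answer: YES — reaches normal form SSZ in 3 ≤ 3 steps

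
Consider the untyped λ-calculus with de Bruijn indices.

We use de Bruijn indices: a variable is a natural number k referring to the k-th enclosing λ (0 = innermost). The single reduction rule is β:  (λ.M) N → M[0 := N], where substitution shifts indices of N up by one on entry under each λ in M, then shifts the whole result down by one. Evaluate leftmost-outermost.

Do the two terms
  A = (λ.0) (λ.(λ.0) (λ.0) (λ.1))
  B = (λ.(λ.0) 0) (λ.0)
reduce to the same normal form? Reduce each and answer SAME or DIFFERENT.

Term A:
  start: (λ.0) (λ.(λ.0) (λ.0) (λ.1))
  [1] λ.(λ.0) (λ.0) (λ.1)
  [2] λ.(λ.0) (λ.1)
  [3] λ.λ.1

Term B:
  start: (λ.(λ.0) 0) (λ.0)
  [1] (λ.0) (λ.0)
  [2] λ.0

Answer: DIFFERENT — A ⇓ λ.λ.1, B ⇓ λ.0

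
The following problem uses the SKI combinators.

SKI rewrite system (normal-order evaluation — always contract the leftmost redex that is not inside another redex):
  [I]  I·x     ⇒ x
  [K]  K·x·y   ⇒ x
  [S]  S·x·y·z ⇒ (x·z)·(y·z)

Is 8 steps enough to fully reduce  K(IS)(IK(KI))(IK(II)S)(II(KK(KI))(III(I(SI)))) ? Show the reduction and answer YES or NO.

Answer: NO — after 8 steps the term is SI(K(III(I(SI)))), not yet normal

Derivation:
  start: K(IS)(IK(KI))(IK(II)S)(II(KK(KI))(III(I(SI))))
  [1] IS(IK(II)S)(II(KK(KI))(III(I(SI))))
  [2] S(IK(II)S)(II(KK(KI))(III(I(SI))))
  [3] S(K(II)S)(II(KK(KI))(III(I(SI))))
  [4] S(II)(II(KK(KI))(III(I(SI))))
  [5] SI(II(KK(KI))(III(I(SI))))
  [6] SI(I(KK(KI))(III(I(SI))))
  [7] SI(KK(KI)(III(I(SI))))
  [8] SI(K(III(I(SI))))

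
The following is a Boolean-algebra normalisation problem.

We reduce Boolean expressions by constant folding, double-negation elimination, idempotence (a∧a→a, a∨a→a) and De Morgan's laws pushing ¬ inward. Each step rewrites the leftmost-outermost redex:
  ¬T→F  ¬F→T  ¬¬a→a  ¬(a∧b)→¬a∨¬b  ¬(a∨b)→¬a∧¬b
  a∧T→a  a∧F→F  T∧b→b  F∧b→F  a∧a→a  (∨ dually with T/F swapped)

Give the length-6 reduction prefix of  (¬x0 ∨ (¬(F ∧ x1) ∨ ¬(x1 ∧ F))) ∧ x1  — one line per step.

  start: (¬x0 ∨ (¬(F ∧ x1) ∨ ¬(x1 ∧ F))) ∧ x1
  [1] (¬x0 ∨ ((¬F ∨ ¬x1) ∨ ¬(x1 ∧ F))) ∧ x1
  [2] (¬x0 ∨ ((T ∨ ¬x1) ∨ ¬(x1 ∧ F))) ∧ x1
  [3] (¬x0 ∨ (T ∨ ¬(x1 ∧ F))) ∧ x1
  [4] (¬x0 ∨ T) ∧ x1
  [5] T ∧ x1
  [6] x1

Answer: after 6 steps: x1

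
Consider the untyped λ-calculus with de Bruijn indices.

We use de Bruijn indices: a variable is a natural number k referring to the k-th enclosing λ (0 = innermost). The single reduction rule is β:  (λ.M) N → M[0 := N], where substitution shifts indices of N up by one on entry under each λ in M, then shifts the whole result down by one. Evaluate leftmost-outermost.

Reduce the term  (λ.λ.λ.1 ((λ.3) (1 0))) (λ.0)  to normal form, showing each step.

Answer: normal form = λ.λ.1 (λ.0)  (in 2 steps)

Derivation:
  start: (λ.λ.λ.1 ((λ.3) (1 0))) (λ.0)
  [1] λ.λ.1 ((λ.λ.0) (1 0))
  [2] λ.λ.1 (λ.0)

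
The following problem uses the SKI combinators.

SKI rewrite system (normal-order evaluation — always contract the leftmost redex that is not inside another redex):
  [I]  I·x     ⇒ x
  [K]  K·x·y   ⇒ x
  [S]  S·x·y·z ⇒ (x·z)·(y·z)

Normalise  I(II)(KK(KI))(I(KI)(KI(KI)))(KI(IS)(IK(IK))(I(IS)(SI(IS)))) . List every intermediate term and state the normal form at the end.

Answer: normal form = I  (in 7 steps)

Derivation:
  start: I(II)(KK(KI))(I(KI)(KI(KI)))(KI(IS)(IK(IK))(I(IS)(SI(IS))))
  [1] II(KK(KI))(I(KI)(KI(KI)))(KI(IS)(IK(IK))(I(IS)(SI(IS))))
  [2] I(KK(KI))(I(KI)(KI(KI)))(KI(IS)(IK(IK))(I(IS)(SI(IS))))
  [3] KK(KI)(I(KI)(KI(KI)))(KI(IS)(IK(IK))(I(IS)(SI(IS))))
  [4] K(I(KI)(KI(KI)))(KI(IS)(IK(IK))(I(IS)(SI(IS))))
  [5] I(KI)(KI(KI))
  [6] KI(KI(KI))
  [7] I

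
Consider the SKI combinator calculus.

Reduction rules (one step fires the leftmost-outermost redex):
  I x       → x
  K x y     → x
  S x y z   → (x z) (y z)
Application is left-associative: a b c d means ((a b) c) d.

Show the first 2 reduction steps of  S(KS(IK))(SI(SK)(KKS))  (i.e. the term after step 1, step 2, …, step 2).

  start: S(KS(IK))(SI(SK)(KKS))
  [1] SS(SI(SK)(KKS))
  [2] SS(I(KKS)(SK(KKS)))

Answer: after 2 steps: SS(I(KKS)(SK(KKS)))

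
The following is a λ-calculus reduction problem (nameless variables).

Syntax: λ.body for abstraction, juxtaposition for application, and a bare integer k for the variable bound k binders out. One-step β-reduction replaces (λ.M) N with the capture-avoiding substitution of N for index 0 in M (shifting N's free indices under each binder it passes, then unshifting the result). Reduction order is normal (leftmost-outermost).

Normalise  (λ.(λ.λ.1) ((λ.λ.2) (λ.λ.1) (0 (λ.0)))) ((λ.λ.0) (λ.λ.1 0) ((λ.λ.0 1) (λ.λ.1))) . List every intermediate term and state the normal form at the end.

Answer: normal form = λ.λ.0 (λ.λ.1)  (in 7 steps)

Derivation:
  start: (λ.(λ.λ.1) ((λ.λ.2) (λ.λ.1) (0 (λ.0)))) ((λ.λ.0) (λ.λ.1 0) ((λ.λ.0 1) (λ.λ.1)))
  step 1: (λ.λ.1) ((λ.λ.(λ.λ.0) (λ.λ.1 0) ((λ.λ.0 1) (λ.λ.1))) (λ.λ.1) ((λ.λ.0) (λ.λ.1 0) ((λ.λ.0 1) (λ.λ.1)) (λ.0)))
  step 2: λ.(λ.λ.(λ.λ.0) (λ.λ.1 0) ((λ.λ.0 1) (λ.λ.1))) (λ.λ.1) ((λ.λ.0) (λ.λ.1 0) ((λ.λ.0 1) (λ.λ.1)) (λ.0))
  step 3: λ.(λ.(λ.λ.0) (λ.λ.1 0) ((λ.λ.0 1) (λ.λ.1))) ((λ.λ.0) (λ.λ.1 0) ((λ.λ.0 1) (λ.λ.1)) (λ.0))
  step 4: λ.(λ.λ.0) (λ.λ.1 0) ((λ.λ.0 1) (λ.λ.1))
  step 5: λ.(λ.0) ((λ.λ.0 1) (λ.λ.1))
  step 6: λ.(λ.λ.0 1) (λ.λ.1)
  step 7: λ.λ.0 (λ.λ.1)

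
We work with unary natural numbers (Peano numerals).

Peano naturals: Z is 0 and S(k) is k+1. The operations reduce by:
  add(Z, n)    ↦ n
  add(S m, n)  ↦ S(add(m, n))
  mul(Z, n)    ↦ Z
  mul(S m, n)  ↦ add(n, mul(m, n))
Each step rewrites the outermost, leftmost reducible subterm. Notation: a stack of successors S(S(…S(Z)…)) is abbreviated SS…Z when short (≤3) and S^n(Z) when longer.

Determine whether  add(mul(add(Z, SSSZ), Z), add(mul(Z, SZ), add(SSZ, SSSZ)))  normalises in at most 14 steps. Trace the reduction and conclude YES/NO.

  start: add(mul(add(Z, SSSZ), Z), add(mul(Z, SZ), add(SSZ, SSSZ)))
  [1] add(mul(SSSZ, Z), add(mul(Z, SZ), add(SSZ, SSSZ)))
  [2] add(add(Z, mul(SSZ, Z)), add(mul(Z, SZ), add(SSZ, SSSZ)))
  [3] add(mul(SSZ, Z), add(mul(Z, SZ), add(SSZ, SSSZ)))
  [4] add(add(Z, mul(SZ, Z)), add(mul(Z, SZ), add(SSZ, SSSZ)))
  [5] add(mul(SZ, Z), add(mul(Z, SZ), add(SSZ, SSSZ)))
  [6] add(add(Z, mul(Z, Z)), add(mul(Z, SZ), add(SSZ, SSSZ)))
  [7] add(mul(Z, Z), add(mul(Z, SZ), add(SSZ, SSSZ)))
  [8] add(Z, add(mul(Z, SZ), add(SSZ, SSSZ)))
  [9] add(mul(Z, SZ), add(SSZ, SSSZ))
  [10] add(Z, add(SSZ, SSSZ))
  [11] add(SSZ, SSSZ)
  [12] S(add(SZ, SSSZ))
  [13] S(S(add(Z, SSSZ)))
  [14] S^5(Z)

Answer: YES — reaches normal form S^5(Z) in 14 ≤ 14 steps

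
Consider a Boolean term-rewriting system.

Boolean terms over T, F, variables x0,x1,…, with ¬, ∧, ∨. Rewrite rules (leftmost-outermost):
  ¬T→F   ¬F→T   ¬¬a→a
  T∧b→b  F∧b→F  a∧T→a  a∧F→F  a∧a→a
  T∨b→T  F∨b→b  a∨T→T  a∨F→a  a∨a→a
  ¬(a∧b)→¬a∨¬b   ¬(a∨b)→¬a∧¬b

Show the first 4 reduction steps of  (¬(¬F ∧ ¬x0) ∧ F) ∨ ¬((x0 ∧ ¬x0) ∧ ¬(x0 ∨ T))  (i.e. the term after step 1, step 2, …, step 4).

  start: (¬(¬F ∧ ¬x0) ∧ F) ∨ ¬((x0 ∧ ¬x0) ∧ ¬(x0 ∨ T))
  step 1: F ∨ ¬((x0 ∧ ¬x0) ∧ ¬(x0 ∨ T))
  step 2: ¬((x0 ∧ ¬x0) ∧ ¬(x0 ∨ T))
  step 3: ¬(x0 ∧ ¬x0) ∨ ¬¬(x0 ∨ T)
  step 4: (¬x0 ∨ ¬¬x0) ∨ ¬¬(x0 ∨ T)

Answer: after 4 steps: (¬x0 ∨ ¬¬x0) ∨ ¬¬(x0 ∨ T)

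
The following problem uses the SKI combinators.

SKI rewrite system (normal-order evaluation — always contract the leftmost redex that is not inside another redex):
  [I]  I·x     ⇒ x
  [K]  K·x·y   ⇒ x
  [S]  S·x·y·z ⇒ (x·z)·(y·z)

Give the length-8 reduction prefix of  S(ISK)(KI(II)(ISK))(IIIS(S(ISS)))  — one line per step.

Answer: after 8 steps: SK(IIS(S(ISS)))

Derivation:
  start: S(ISK)(KI(II)(ISK))(IIIS(S(ISS)))
  [1] ISK(IIIS(S(ISS)))(KI(II)(ISK)(IIIS(S(ISS))))
  [2] SK(IIIS(S(ISS)))(KI(II)(ISK)(IIIS(S(ISS))))
  [3] K(KI(II)(ISK)(IIIS(S(ISS))))(IIIS(S(ISS))(KI(II)(ISK)(IIIS(S(ISS)))))
  [4] KI(II)(ISK)(IIIS(S(ISS)))
  [5] I(ISK)(IIIS(S(ISS)))
  [6] ISK(IIIS(S(ISS)))
  [7] SK(IIIS(S(ISS)))
  [8] SK(IIS(S(ISS)))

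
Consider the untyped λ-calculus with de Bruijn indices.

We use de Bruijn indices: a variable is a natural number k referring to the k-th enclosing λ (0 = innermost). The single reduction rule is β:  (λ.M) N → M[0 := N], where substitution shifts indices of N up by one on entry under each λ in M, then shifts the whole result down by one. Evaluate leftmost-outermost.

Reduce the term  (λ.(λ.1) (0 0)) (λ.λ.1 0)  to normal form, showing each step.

  start: (λ.(λ.1) (0 0)) (λ.λ.1 0)
  →1  (λ.λ.λ.1 0) ((λ.λ.1 0) (λ.λ.1 0))
  →2  λ.λ.1 0

Answer: normal form = λ.λ.1 0  (in 2 steps)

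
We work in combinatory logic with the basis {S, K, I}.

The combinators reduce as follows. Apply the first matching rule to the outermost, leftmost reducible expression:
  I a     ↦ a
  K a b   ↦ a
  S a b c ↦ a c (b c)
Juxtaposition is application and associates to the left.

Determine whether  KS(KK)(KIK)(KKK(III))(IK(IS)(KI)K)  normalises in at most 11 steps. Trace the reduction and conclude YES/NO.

Answer: YES — reaches normal form SKI in 11 ≤ 11 steps

Derivation:
  start: KS(KK)(KIK)(KKK(III))(IK(IS)(KI)K)
  [1] S(KIK)(KKK(III))(IK(IS)(KI)K)
  [2] KIK(IK(IS)(KI)K)(KKK(III)(IK(IS)(KI)K))
  [3] I(IK(IS)(KI)K)(KKK(III)(IK(IS)(KI)K))
  [4] IK(IS)(KI)K(KKK(III)(IK(IS)(KI)K))
  [5] K(IS)(KI)K(KKK(III)(IK(IS)(KI)K))
  [6] ISK(KKK(III)(IK(IS)(KI)K))
  [7] SK(KKK(III)(IK(IS)(KI)K))
  [8] SK(K(III)(IK(IS)(KI)K))
  [9] SK(III)
  [10] SK(II)
  [11] SKI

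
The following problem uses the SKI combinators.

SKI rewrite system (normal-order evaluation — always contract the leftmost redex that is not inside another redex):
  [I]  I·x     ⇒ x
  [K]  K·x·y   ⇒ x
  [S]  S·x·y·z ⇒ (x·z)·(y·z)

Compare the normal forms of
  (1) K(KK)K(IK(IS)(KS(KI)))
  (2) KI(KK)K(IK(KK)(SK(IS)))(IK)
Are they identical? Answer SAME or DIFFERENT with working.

Answer: DIFFERENT — A ⇓ K, B ⇓ KK

Derivation:
Term A:
  start: K(KK)K(IK(IS)(KS(KI)))
  [1] KK(IK(IS)(KS(KI)))
  [2] K

Term B:
  start: KI(KK)K(IK(KK)(SK(IS)))(IK)
  [1] IK(IK(KK)(SK(IS)))(IK)
  [2] K(IK(KK)(SK(IS)))(IK)
  [3] IK(KK)(SK(IS))
  [4] K(KK)(SK(IS))
  [5] KK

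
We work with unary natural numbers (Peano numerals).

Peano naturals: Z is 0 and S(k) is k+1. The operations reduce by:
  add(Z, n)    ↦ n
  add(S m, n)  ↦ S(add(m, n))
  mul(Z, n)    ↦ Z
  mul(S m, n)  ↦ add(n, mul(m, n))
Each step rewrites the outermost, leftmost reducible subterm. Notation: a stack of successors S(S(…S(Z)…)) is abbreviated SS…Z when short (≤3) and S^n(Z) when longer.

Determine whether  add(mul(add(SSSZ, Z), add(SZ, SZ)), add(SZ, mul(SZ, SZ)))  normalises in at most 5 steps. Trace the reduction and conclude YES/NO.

  start: add(mul(add(SSSZ, Z), add(SZ, SZ)), add(SZ, mul(SZ, SZ)))
  [1] add(mul(S(add(SSZ, Z)), add(SZ, SZ)), add(SZ, mul(SZ, SZ)))
  [2] add(add(add(SZ, SZ), mul(add(SSZ, Z), add(SZ, SZ))), add(SZ, mul(SZ, SZ)))
  [3] add(add(S(add(Z, SZ)), mul(add(SSZ, Z), add(SZ, SZ))), add(SZ, mul(SZ, SZ)))
  [4] add(S(add(add(Z, SZ), mul(add(SSZ, Z), add(SZ, SZ)))), add(SZ, mul(SZ, SZ)))
  [5] S(add(add(add(Z, SZ), mul(add(SSZ, Z), add(SZ, SZ))), add(SZ, mul(SZ, SZ))))

Answer: NO — after 5 steps the term is S(add(add(add(Z, SZ), mul(add(SSZ, Z), add(SZ, SZ))), add(SZ, mul(SZ, SZ)))), not yet normal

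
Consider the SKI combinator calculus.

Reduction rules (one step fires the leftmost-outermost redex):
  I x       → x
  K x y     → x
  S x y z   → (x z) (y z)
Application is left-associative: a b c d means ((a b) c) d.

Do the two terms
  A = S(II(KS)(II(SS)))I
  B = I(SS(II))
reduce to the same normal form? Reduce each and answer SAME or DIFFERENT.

Answer: SAME — A ⇓ SSI, B ⇓ SSI

Working:
Term A:
  start: S(II(KS)(II(SS)))I
  step 1: S(I(KS)(II(SS)))I
  step 2: S(KS(II(SS)))I
  step 3: SSI

Term B:
  start: I(SS(II))
  step 1: SS(II)
  step 2: SSI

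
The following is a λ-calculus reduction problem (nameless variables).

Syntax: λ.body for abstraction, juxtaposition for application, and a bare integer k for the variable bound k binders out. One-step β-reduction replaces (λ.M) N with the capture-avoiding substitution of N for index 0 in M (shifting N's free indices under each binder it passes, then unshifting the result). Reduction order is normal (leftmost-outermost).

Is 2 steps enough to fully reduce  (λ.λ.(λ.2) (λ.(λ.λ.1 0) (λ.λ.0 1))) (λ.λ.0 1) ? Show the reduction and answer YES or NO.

  start: (λ.λ.(λ.2) (λ.(λ.λ.1 0) (λ.λ.0 1))) (λ.λ.0 1)
  step 1: λ.(λ.λ.λ.0 1) (λ.(λ.λ.1 0) (λ.λ.0 1))
  step 2: λ.λ.λ.0 1

Answer: YES — reaches normal form λ.λ.λ.0 1 in 2 ≤ 2 steps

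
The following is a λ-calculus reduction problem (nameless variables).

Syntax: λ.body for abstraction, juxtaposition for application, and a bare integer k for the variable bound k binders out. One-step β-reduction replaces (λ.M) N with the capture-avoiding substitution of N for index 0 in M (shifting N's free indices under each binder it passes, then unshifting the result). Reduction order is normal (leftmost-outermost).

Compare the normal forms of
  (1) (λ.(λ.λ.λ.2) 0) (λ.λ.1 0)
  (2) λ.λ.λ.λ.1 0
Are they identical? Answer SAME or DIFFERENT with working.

Term A:
  start: (λ.(λ.λ.λ.2) 0) (λ.λ.1 0)
  [1] (λ.λ.λ.2) (λ.λ.1 0)
  [2] λ.λ.λ.λ.1 0

Term B:
  start: λ.λ.λ.λ.1 0

Answer: SAME — A ⇓ λ.λ.λ.λ.1 0, B ⇓ λ.λ.λ.λ.1 0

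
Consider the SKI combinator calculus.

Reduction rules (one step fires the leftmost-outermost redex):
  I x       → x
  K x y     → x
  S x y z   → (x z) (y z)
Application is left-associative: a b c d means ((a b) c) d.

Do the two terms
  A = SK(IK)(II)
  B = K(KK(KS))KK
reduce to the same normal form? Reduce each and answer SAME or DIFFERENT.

Answer: DIFFERENT — A ⇓ I, B ⇓ KK

Reduction:
Term A:
  start: SK(IK)(II)
  →1  K(II)(IK(II))
  →2  II
  →3  I

Term B:
  start: K(KK(KS))KK
  →1  KK(KS)K
  →2  KK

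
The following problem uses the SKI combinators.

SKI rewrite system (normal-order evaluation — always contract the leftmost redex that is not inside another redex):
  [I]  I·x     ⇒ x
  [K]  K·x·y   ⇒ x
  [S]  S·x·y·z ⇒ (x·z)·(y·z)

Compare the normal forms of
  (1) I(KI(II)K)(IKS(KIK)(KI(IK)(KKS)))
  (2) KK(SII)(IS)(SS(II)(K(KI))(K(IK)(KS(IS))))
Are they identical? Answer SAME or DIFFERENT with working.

Answer: DIFFERENT — A ⇓ K(SK), B ⇓ S

Derivation:
Term A:
  start: I(KI(II)K)(IKS(KIK)(KI(IK)(KKS)))
  step 1: KI(II)K(IKS(KIK)(KI(IK)(KKS)))
  step 2: IK(IKS(KIK)(KI(IK)(KKS)))
  step 3: K(IKS(KIK)(KI(IK)(KKS)))
  step 4: K(KS(KIK)(KI(IK)(KKS)))
  step 5: K(S(KI(IK)(KKS)))
  step 6: K(S(I(KKS)))
  step 7: K(S(KKS))
  step 8: K(SK)

Term B:
  start: KK(SII)(IS)(SS(II)(K(KI))(K(IK)(KS(IS))))
  step 1: K(IS)(SS(II)(K(KI))(K(IK)(KS(IS))))
  step 2: IS
  step 3: S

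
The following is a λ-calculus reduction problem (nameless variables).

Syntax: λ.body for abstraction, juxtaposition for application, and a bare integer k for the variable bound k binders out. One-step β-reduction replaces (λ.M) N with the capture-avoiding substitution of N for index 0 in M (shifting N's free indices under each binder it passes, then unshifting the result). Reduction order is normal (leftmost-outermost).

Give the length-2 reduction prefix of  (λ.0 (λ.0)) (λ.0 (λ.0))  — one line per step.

  start: (λ.0 (λ.0)) (λ.0 (λ.0))
  [1] (λ.0 (λ.0)) (λ.0)
  [2] (λ.0) (λ.0)

Answer: after 2 steps: (λ.0) (λ.0)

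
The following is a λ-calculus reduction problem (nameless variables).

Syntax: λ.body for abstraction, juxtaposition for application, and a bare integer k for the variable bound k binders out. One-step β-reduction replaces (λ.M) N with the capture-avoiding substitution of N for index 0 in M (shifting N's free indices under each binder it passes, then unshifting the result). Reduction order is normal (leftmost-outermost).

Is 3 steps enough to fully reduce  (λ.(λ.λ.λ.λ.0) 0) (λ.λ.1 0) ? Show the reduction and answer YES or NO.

Answer: YES — reaches normal form λ.λ.λ.0 in 2 ≤ 3 steps

Reduction:
  start: (λ.(λ.λ.λ.λ.0) 0) (λ.λ.1 0)
  [1] (λ.λ.λ.λ.0) (λ.λ.1 0)
  [2] λ.λ.λ.0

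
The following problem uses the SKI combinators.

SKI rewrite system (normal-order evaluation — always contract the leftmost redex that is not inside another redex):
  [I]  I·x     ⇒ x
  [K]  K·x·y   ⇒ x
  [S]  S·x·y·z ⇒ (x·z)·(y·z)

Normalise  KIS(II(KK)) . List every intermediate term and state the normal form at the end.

Answer: normal form = KK  (in 4 steps)

Derivation:
  start: KIS(II(KK))
  step 1: I(II(KK))
  step 2: II(KK)
  step 3: I(KK)
  step 4: KK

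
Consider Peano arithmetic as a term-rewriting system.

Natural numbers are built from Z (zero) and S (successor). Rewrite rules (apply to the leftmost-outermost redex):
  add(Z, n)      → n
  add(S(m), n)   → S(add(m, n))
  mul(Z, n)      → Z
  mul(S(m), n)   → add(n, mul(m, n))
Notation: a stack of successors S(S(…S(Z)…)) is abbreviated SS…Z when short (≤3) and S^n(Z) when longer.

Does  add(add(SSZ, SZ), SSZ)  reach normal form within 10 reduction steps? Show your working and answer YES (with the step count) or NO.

  start: add(add(SSZ, SZ), SSZ)
  step 1: add(S(add(SZ, SZ)), SSZ)
  step 2: S(add(add(SZ, SZ), SSZ))
  step 3: S(add(S(add(Z, SZ)), SSZ))
  step 4: S(S(add(add(Z, SZ), SSZ)))
  step 5: S(S(add(SZ, SSZ)))
  step 6: S(S(S(add(Z, SSZ))))
  step 7: S^5(Z)

Answer: YES — reaches normal form S^5(Z) in 7 ≤ 10 steps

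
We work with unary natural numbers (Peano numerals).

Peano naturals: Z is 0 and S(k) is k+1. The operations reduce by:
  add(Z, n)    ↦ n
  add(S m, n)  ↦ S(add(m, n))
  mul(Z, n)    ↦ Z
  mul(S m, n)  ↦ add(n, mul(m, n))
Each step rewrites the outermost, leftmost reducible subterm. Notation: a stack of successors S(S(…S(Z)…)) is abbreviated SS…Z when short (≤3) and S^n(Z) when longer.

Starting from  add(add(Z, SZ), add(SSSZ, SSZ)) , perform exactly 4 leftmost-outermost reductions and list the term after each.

  start: add(add(Z, SZ), add(SSSZ, SSZ))
  →1  add(SZ, add(SSSZ, SSZ))
  →2  S(add(Z, add(SSSZ, SSZ)))
  →3  S(add(SSSZ, SSZ))
  →4  S(S(add(SSZ, SSZ)))

Answer: after 4 steps: S(S(add(SSZ, SSZ)))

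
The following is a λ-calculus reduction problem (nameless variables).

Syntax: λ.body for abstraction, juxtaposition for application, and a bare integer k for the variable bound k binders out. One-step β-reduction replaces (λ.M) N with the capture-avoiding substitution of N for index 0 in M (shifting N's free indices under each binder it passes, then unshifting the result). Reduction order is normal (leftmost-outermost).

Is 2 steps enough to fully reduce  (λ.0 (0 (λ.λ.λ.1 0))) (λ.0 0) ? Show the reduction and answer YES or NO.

Answer: NO — after 2 steps the term is (λ.0 0) (λ.λ.λ.1 0) ((λ.0 0) (λ.λ.λ.1 0)), not yet normal

Reduction:
  start: (λ.0 (0 (λ.λ.λ.1 0))) (λ.0 0)
  [1] (λ.0 0) ((λ.0 0) (λ.λ.λ.1 0))
  [2] (λ.0 0) (λ.λ.λ.1 0) ((λ.0 0) (λ.λ.λ.1 0))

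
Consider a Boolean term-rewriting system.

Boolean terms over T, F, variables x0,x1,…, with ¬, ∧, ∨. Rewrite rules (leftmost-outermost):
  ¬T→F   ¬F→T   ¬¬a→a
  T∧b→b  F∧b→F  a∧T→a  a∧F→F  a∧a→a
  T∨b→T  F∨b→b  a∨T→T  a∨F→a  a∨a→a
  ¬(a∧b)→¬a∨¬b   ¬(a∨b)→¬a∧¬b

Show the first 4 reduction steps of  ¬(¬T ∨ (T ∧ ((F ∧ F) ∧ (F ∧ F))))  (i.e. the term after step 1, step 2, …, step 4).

  start: ¬(¬T ∨ (T ∧ ((F ∧ F) ∧ (F ∧ F))))
  →1  ¬¬T ∧ ¬(T ∧ ((F ∧ F) ∧ (F ∧ F)))
  →2  T ∧ ¬(T ∧ ((F ∧ F) ∧ (F ∧ F)))
  →3  ¬(T ∧ ((F ∧ F) ∧ (F ∧ F)))
  →4  ¬T ∨ ¬((F ∧ F) ∧ (F ∧ F))

Answer: after 4 steps: ¬T ∨ ¬((F ∧ F) ∧ (F ∧ F))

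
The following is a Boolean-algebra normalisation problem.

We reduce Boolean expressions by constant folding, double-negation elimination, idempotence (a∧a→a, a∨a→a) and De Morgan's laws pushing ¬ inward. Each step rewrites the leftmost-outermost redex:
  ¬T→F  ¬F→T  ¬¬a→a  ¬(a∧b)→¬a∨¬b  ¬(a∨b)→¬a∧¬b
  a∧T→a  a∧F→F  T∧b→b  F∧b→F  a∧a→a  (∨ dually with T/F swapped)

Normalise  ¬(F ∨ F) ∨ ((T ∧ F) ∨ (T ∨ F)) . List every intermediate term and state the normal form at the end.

  start: ¬(F ∨ F) ∨ ((T ∧ F) ∨ (T ∨ F))
  [1] (¬F ∧ ¬F) ∨ ((T ∧ F) ∨ (T ∨ F))
  [2] ¬F ∨ ((T ∧ F) ∨ (T ∨ F))
  [3] T ∨ ((T ∧ F) ∨ (T ∨ F))
  [4] T

Answer: normal form = T  (in 4 steps)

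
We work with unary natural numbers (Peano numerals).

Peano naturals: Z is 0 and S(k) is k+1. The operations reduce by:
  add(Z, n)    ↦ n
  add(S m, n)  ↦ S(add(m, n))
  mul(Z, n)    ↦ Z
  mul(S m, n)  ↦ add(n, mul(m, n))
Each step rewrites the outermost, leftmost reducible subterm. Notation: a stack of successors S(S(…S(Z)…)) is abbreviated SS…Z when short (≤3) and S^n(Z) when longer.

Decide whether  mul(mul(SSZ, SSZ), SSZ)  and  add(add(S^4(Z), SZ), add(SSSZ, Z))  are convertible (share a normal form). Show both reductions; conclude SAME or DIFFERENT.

Answer: SAME — A ⇓ S^8(Z), B ⇓ S^8(Z)

Derivation:
Term A:
  start: mul(mul(SSZ, SSZ), SSZ)
  →1  mul(add(SSZ, mul(SZ, SSZ)), SSZ)
  →2  mul(S(add(SZ, mul(SZ, SSZ))), SSZ)
  →3  add(SSZ, mul(add(SZ, mul(SZ, SSZ)), SSZ))
  →4  S(add(SZ, mul(add(SZ, mul(SZ, SSZ)), SSZ)))
  →5  S(S(add(Z, mul(add(SZ, mul(SZ, SSZ)), SSZ))))
  →6  S(S(mul(add(SZ, mul(SZ, SSZ)), SSZ)))
  →7  S(S(mul(S(add(Z, mul(SZ, SSZ))), SSZ)))
  →8  S(S(add(SSZ, mul(add(Z, mul(SZ, SSZ)), SSZ))))
  →9  S(S(S(add(SZ, mul(add(Z, mul(SZ, SSZ)), SSZ)))))
  →10  S(S(S(S(add(Z, mul(add(Z, mul(SZ, SSZ)), SSZ))))))
  →11  S(S(S(S(mul(add(Z, mul(SZ, SSZ)), SSZ)))))
  →12  S(S(S(S(mul(mul(SZ, SSZ), SSZ)))))
  →13  S(S(S(S(mul(add(SSZ, mul(Z, SSZ)), SSZ)))))
  →14  S(S(S(S(mul(S(add(SZ, mul(Z, SSZ))), SSZ)))))
  →15  S(S(S(S(add(SSZ, mul(add(SZ, mul(Z, SSZ)), SSZ))))))
  →16  S(S(S(S(S(add(SZ, mul(add(SZ, mul(Z, SSZ)), SSZ)))))))
  →17  S(S(S(S(S(S(add(Z, mul(add(SZ, mul(Z, SSZ)), SSZ))))))))
  →18  S(S(S(S(S(S(mul(add(SZ, mul(Z, SSZ)), SSZ)))))))
  →19  S(S(S(S(S(S(mul(S(add(Z, mul(Z, SSZ))), SSZ)))))))
  →20  S(S(S(S(S(S(add(SSZ, mul(add(Z, mul(Z, SSZ)), SSZ))))))))
  →21  S(S(S(S(S(S(S(add(SZ, mul(add(Z, mul(Z, SSZ)), SSZ)))))))))
  →22  S(S(S(S(S(S(S(S(add(Z, mul(add(Z, mul(Z, SSZ)), SSZ))))))))))
  →23  S(S(S(S(S(S(S(S(mul(add(Z, mul(Z, SSZ)), SSZ)))))))))
  →24  S(S(S(S(S(S(S(S(mul(mul(Z, SSZ), SSZ)))))))))
  →25  S(S(S(S(S(S(S(S(mul(Z, SSZ)))))))))
  →26  S^8(Z)

Term B:
  start: add(add(S^4(Z), SZ), add(SSSZ, Z))
  →1  add(S(add(SSSZ, SZ)), add(SSSZ, Z))
  →2  S(add(add(SSSZ, SZ), add(SSSZ, Z)))
  →3  S(add(S(add(SSZ, SZ)), add(SSSZ, Z)))
  →4  S(S(add(add(SSZ, SZ), add(SSSZ, Z))))
  →5  S(S(add(S(add(SZ, SZ)), add(SSSZ, Z))))
  →6  S(S(S(add(add(SZ, SZ), add(SSSZ, Z)))))
  →7  S(S(S(add(S(add(Z, SZ)), add(SSSZ, Z)))))
  →8  S(S(S(S(add(add(Z, SZ), add(SSSZ, Z))))))
  →9  S(S(S(S(add(SZ, add(SSSZ, Z))))))
  →10  S(S(S(S(S(add(Z, add(SSSZ, Z)))))))
  →11  S(S(S(S(S(add(SSSZ, Z))))))
  →12  S(S(S(S(S(S(add(SSZ, Z)))))))
  →13  S(S(S(S(S(S(S(add(SZ, Z))))))))
  →14  S(S(S(S(S(S(S(S(add(Z, Z)))))))))
  →15  S^8(Z)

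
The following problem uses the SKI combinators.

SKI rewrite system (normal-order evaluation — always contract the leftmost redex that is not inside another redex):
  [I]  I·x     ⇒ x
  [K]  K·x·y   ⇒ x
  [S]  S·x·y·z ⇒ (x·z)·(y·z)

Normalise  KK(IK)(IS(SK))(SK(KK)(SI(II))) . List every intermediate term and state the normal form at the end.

  start: KK(IK)(IS(SK))(SK(KK)(SI(II)))
  →1  K(IS(SK))(SK(KK)(SI(II)))
  →2  IS(SK)
  →3  S(SK)

Answer: normal form = S(SK)  (in 3 steps)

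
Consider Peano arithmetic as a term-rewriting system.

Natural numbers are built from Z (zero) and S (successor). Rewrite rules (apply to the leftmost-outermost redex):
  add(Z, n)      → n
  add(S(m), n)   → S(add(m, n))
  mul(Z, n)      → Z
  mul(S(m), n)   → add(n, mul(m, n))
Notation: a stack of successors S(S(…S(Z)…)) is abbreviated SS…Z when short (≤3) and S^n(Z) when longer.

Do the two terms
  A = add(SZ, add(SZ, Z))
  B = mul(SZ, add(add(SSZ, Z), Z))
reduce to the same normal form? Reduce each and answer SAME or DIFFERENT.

Answer: SAME — A ⇓ SSZ, B ⇓ SSZ

Working:
Term A:
  start: add(SZ, add(SZ, Z))
  step 1: S(add(Z, add(SZ, Z)))
  step 2: S(add(SZ, Z))
  step 3: S(S(add(Z, Z)))
  step 4: SSZ

Term B:
  start: mul(SZ, add(add(SSZ, Z), Z))
  step 1: add(add(add(SSZ, Z), Z), mul(Z, add(add(SSZ, Z), Z)))
  step 2: add(add(S(add(SZ, Z)), Z), mul(Z, add(add(SSZ, Z), Z)))
  step 3: add(S(add(add(SZ, Z), Z)), mul(Z, add(add(SSZ, Z), Z)))
  step 4: S(add(add(add(SZ, Z), Z), mul(Z, add(add(SSZ, Z), Z))))
  step 5: S(add(add(S(add(Z, Z)), Z), mul(Z, add(add(SSZ, Z), Z))))
  step 6: S(add(S(add(add(Z, Z), Z)), mul(Z, add(add(SSZ, Z), Z))))
  step 7: S(S(add(add(add(Z, Z), Z), mul(Z, add(add(SSZ, Z), Z)))))
  step 8: S(S(add(add(Z, Z), mul(Z, add(add(SSZ, Z), Z)))))
  step 9: S(S(add(Z, mul(Z, add(add(SSZ, Z), Z)))))
  step 10: S(S(mul(Z, add(add(SSZ, Z), Z))))
  step 11: SSZ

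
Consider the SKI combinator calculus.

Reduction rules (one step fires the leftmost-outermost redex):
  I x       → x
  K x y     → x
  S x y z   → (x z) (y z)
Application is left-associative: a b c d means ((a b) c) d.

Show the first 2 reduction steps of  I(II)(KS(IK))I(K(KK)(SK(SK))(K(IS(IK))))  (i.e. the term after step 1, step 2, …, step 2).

Answer: after 2 steps: I(KS(IK))I(K(KK)(SK(SK))(K(IS(IK))))

Reduction:
  start: I(II)(KS(IK))I(K(KK)(SK(SK))(K(IS(IK))))
  [1] II(KS(IK))I(K(KK)(SK(SK))(K(IS(IK))))
  [2] I(KS(IK))I(K(KK)(SK(SK))(K(IS(IK))))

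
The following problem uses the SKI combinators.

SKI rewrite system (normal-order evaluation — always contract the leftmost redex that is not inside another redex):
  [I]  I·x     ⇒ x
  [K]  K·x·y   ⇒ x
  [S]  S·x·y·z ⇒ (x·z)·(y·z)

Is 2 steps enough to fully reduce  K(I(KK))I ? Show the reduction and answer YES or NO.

  start: K(I(KK))I
  step 1: I(KK)
  step 2: KK

Answer: YES — reaches normal form KK in 2 ≤ 2 steps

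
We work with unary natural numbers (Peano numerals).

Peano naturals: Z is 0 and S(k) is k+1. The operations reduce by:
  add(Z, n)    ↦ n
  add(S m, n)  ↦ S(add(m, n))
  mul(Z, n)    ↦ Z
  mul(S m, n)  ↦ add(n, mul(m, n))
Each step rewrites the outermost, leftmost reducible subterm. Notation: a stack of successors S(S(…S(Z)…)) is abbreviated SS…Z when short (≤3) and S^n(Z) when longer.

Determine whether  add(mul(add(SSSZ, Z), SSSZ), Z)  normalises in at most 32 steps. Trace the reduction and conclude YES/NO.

Answer: YES — reaches normal form S^9(Z) in 30 ≤ 32 steps

Derivation:
  start: add(mul(add(SSSZ, Z), SSSZ), Z)
  step 1: add(mul(S(add(SSZ, Z)), SSSZ), Z)
  step 2: add(add(SSSZ, mul(add(SSZ, Z), SSSZ)), Z)
  step 3: add(S(add(SSZ, mul(add(SSZ, Z), SSSZ))), Z)
  step 4: S(add(add(SSZ, mul(add(SSZ, Z), SSSZ)), Z))
  step 5: S(add(S(add(SZ, mul(add(SSZ, Z), SSSZ))), Z))
  step 6: S(S(add(add(SZ, mul(add(SSZ, Z), SSSZ)), Z)))
  step 7: S(S(add(S(add(Z, mul(add(SSZ, Z), SSSZ))), Z)))
  step 8: S(S(S(add(add(Z, mul(add(SSZ, Z), SSSZ)), Z))))
  step 9: S(S(S(add(mul(add(SSZ, Z), SSSZ), Z))))
  step 10: S(S(S(add(mul(S(add(SZ, Z)), SSSZ), Z))))
  step 11: S(S(S(add(add(SSSZ, mul(add(SZ, Z), SSSZ)), Z))))
  step 12: S(S(S(add(S(add(SSZ, mul(add(SZ, Z), SSSZ))), Z))))
  step 13: S(S(S(S(add(add(SSZ, mul(add(SZ, Z), SSSZ)), Z)))))
  step 14: S(S(S(S(add(S(add(SZ, mul(add(SZ, Z), SSSZ))), Z)))))
  step 15: S(S(S(S(S(add(add(SZ, mul(add(SZ, Z), SSSZ)), Z))))))
  step 16: S(S(S(S(S(add(S(add(Z, mul(add(SZ, Z), SSSZ))), Z))))))
  step 17: S(S(S(S(S(S(add(add(Z, mul(add(SZ, Z), SSSZ)), Z)))))))
  step 18: S(S(S(S(S(S(add(mul(add(SZ, Z), SSSZ), Z)))))))
  step 19: S(S(S(S(S(S(add(mul(S(add(Z, Z)), SSSZ), Z)))))))
  step 20: S(S(S(S(S(S(add(add(SSSZ, mul(add(Z, Z), SSSZ)), Z)))))))
  step 21: S(S(S(S(S(S(add(S(add(SSZ, mul(add(Z, Z), SSSZ))), Z)))))))
  step 22: S(S(S(S(S(S(S(add(add(SSZ, mul(add(Z, Z), SSSZ)), Z))))))))
  step 23: S(S(S(S(S(S(S(add(S(add(SZ, mul(add(Z, Z), SSSZ))), Z))))))))
  step 24: S(S(S(S(S(S(S(S(add(add(SZ, mul(add(Z, Z), SSSZ)), Z)))))))))
  step 25: S(S(S(S(S(S(S(S(add(S(add(Z, mul(add(Z, Z), SSSZ))), Z)))))))))
  step 26: S(S(S(S(S(S(S(S(S(add(add(Z, mul(add(Z, Z), SSSZ)), Z))))))))))
  step 27: S(S(S(S(S(S(S(S(S(add(mul(add(Z, Z), SSSZ), Z))))))))))
  step 28: S(S(S(S(S(S(S(S(S(add(mul(Z, SSSZ), Z))))))))))
  step 29: S(S(S(S(S(S(S(S(S(add(Z, Z))))))))))
  step 30: S^9(Z)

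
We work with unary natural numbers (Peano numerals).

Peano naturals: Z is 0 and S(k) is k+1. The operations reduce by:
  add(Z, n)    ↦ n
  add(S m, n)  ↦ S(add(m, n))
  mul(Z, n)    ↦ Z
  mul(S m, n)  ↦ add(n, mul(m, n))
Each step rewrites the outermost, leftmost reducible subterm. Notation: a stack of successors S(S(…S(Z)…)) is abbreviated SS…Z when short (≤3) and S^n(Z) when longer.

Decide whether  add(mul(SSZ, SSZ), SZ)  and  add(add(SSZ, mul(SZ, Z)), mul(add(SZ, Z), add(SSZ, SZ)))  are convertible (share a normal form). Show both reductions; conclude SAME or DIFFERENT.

Answer: SAME — A ⇓ S^5(Z), B ⇓ S^5(Z)

Reduction:
Term A:
  start: add(mul(SSZ, SSZ), SZ)
  [1] add(add(SSZ, mul(SZ, SSZ)), SZ)
  [2] add(S(add(SZ, mul(SZ, SSZ))), SZ)
  [3] S(add(add(SZ, mul(SZ, SSZ)), SZ))
  [4] S(add(S(add(Z, mul(SZ, SSZ))), SZ))
  [5] S(S(add(add(Z, mul(SZ, SSZ)), SZ)))
  [6] S(S(add(mul(SZ, SSZ), SZ)))
  [7] S(S(add(add(SSZ, mul(Z, SSZ)), SZ)))
  [8] S(S(add(S(add(SZ, mul(Z, SSZ))), SZ)))
  [9] S(S(S(add(add(SZ, mul(Z, SSZ)), SZ))))
  [10] S(S(S(add(S(add(Z, mul(Z, SSZ))), SZ))))
  [11] S(S(S(S(add(add(Z, mul(Z, SSZ)), SZ)))))
  [12] S(S(S(S(add(mul(Z, SSZ), SZ)))))
  [13] S(S(S(S(add(Z, SZ)))))
  [14] S^5(Z)

Term B:
  start: add(add(SSZ, mul(SZ, Z)), mul(add(SZ, Z), add(SSZ, SZ)))
  [1] add(S(add(SZ, mul(SZ, Z))), mul(add(SZ, Z), add(SSZ, SZ)))
  [2] S(add(add(SZ, mul(SZ, Z)), mul(add(SZ, Z), add(SSZ, SZ))))
  [3] S(add(S(add(Z, mul(SZ, Z))), mul(add(SZ, Z), add(SSZ, SZ))))
  [4] S(S(add(add(Z, mul(SZ, Z)), mul(add(SZ, Z), add(SSZ, SZ)))))
  [5] S(S(add(mul(SZ, Z), mul(add(SZ, Z), add(SSZ, SZ)))))
  [6] S(S(add(add(Z, mul(Z, Z)), mul(add(SZ, Z), add(SSZ, SZ)))))
  [7] S(S(add(mul(Z, Z), mul(add(SZ, Z), add(SSZ, SZ)))))
  [8] S(S(add(Z, mul(add(SZ, Z), add(SSZ, SZ)))))
  [9] S(S(mul(add(SZ, Z), add(SSZ, SZ))))
  [10] S(S(mul(S(add(Z, Z)), add(SSZ, SZ))))
  [11] S(S(add(add(SSZ, SZ), mul(add(Z, Z), add(SSZ, SZ)))))
  [12] S(S(add(S(add(SZ, SZ)), mul(add(Z, Z), add(SSZ, SZ)))))
  [13] S(S(S(add(add(SZ, SZ), mul(add(Z, Z), add(SSZ, SZ))))))
  [14] S(S(S(add(S(add(Z, SZ)), mul(add(Z, Z), add(SSZ, SZ))))))
  [15] S(S(S(S(add(add(Z, SZ), mul(add(Z, Z), add(SSZ, SZ)))))))
  [16] S(S(S(S(add(SZ, mul(add(Z, Z), add(SSZ, SZ)))))))
  [17] S(S(S(S(S(add(Z, mul(add(Z, Z), add(SSZ, SZ))))))))
  [18] S(S(S(S(S(mul(add(Z, Z), add(SSZ, SZ)))))))
  [19] S(S(S(S(S(mul(Z, add(SSZ, SZ)))))))
  [20] S^5(Z)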